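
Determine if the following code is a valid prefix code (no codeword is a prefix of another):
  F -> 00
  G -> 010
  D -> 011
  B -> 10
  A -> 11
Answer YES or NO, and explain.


Checking each pair (does one codeword prefix another?):
  F='00' vs G='010': no prefix
  F='00' vs D='011': no prefix
  F='00' vs B='10': no prefix
  F='00' vs A='11': no prefix
  G='010' vs F='00': no prefix
  G='010' vs D='011': no prefix
  G='010' vs B='10': no prefix
  G='010' vs A='11': no prefix
  D='011' vs F='00': no prefix
  D='011' vs G='010': no prefix
  D='011' vs B='10': no prefix
  D='011' vs A='11': no prefix
  B='10' vs F='00': no prefix
  B='10' vs G='010': no prefix
  B='10' vs D='011': no prefix
  B='10' vs A='11': no prefix
  A='11' vs F='00': no prefix
  A='11' vs G='010': no prefix
  A='11' vs D='011': no prefix
  A='11' vs B='10': no prefix
No violation found over all pairs.

YES -- this is a valid prefix code. No codeword is a prefix of any other codeword.


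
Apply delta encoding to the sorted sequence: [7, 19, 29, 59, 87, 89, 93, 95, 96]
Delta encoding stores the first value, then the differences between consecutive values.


First value: 7
Deltas:
  19 - 7 = 12
  29 - 19 = 10
  59 - 29 = 30
  87 - 59 = 28
  89 - 87 = 2
  93 - 89 = 4
  95 - 93 = 2
  96 - 95 = 1


Delta encoded: [7, 12, 10, 30, 28, 2, 4, 2, 1]


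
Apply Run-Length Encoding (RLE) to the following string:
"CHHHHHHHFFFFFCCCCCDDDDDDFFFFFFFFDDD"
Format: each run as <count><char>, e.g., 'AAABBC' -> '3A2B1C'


Scanning runs left to right:
  i=0: run of 'C' x 1 -> '1C'
  i=1: run of 'H' x 7 -> '7H'
  i=8: run of 'F' x 5 -> '5F'
  i=13: run of 'C' x 5 -> '5C'
  i=18: run of 'D' x 6 -> '6D'
  i=24: run of 'F' x 8 -> '8F'
  i=32: run of 'D' x 3 -> '3D'

RLE = 1C7H5F5C6D8F3D


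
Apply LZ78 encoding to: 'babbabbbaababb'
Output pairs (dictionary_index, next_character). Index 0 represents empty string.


LZ78 encoding steps:
Dictionary: {0: ''}
Step 1: w='' (idx 0), next='b' -> output (0, 'b'), add 'b' as idx 1
Step 2: w='' (idx 0), next='a' -> output (0, 'a'), add 'a' as idx 2
Step 3: w='b' (idx 1), next='b' -> output (1, 'b'), add 'bb' as idx 3
Step 4: w='a' (idx 2), next='b' -> output (2, 'b'), add 'ab' as idx 4
Step 5: w='bb' (idx 3), next='a' -> output (3, 'a'), add 'bba' as idx 5
Step 6: w='ab' (idx 4), next='a' -> output (4, 'a'), add 'aba' as idx 6
Step 7: w='bb' (idx 3), end of input -> output (3, '')


Encoded: [(0, 'b'), (0, 'a'), (1, 'b'), (2, 'b'), (3, 'a'), (4, 'a'), (3, '')]


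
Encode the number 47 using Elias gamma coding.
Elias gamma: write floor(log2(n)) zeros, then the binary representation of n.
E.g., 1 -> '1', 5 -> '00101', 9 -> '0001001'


num_bits = floor(log2(47)) + 1 = 6
leading_zeros = num_bits - 1 = 5
binary(47) = 101111

Elias gamma(47) = '00000' + '101111' = 00000101111 (11 bits)


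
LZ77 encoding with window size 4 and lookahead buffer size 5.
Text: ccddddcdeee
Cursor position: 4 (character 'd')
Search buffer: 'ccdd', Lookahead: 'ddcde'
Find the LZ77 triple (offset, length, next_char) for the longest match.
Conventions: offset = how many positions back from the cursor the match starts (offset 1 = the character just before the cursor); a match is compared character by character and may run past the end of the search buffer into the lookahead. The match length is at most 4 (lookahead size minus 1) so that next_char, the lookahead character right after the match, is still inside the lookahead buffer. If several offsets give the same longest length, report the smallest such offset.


Try each offset into the search buffer:
  offset=1 (pos 3, char 'd'): match length 2
  offset=2 (pos 2, char 'd'): match length 2
  offset=3 (pos 1, char 'c'): match length 0
  offset=4 (pos 0, char 'c'): match length 0
Longest match has length 2, found at offsets 1, 2; take the smallest, offset 1.
next_char = character at position 4 + 2 = 6 -> 'c'

Best match: offset=1, length=2 (matching 'dd' starting at position 3)
LZ77 triple: (1, 2, 'c')


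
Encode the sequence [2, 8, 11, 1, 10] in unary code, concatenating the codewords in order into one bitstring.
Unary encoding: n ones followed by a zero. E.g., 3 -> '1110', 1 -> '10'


Encode each number as n ones followed by a terminating 0:
  2 -> 110 (3 bits)
  8 -> 111111110 (9 bits)
  11 -> 111111111110 (12 bits)
  1 -> 10 (2 bits)
  10 -> 11111111110 (11 bits)
Total length = 3 + 9 + 12 + 2 + 11 = 37 bits.

Unary([2, 8, 11, 1, 10]) = 1101111111101111111111101011111111110 (37 bits)


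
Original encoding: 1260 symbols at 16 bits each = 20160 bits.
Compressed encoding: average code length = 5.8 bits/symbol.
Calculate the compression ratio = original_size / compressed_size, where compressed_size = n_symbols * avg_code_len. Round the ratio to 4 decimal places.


original_size = n_symbols * orig_bits = 1260 * 16 = 20160 bits
compressed_size = n_symbols * avg_code_len = 1260 * 5.8 = 7308.0 bits
ratio = original_size / compressed_size = 20160 / 7308.0 = 2.7586

Compression ratio = 2.7586


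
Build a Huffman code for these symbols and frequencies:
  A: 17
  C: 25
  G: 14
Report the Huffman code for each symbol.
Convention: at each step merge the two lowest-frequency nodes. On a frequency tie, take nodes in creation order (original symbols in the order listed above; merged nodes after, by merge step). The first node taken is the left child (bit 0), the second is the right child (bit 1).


Huffman tree construction:
Step 1: Merge G(14) + A(17) = 31
Step 2: Merge C(25) + (G+A)(31) = 56
Read each symbol's code off the tree from the root (left child = 0, right child = 1).

Codes:
  A: 11 (length 2)
  C: 0 (length 1)
  G: 10 (length 2)
Average code length: 87/56 = 1.5536 bits/symbol


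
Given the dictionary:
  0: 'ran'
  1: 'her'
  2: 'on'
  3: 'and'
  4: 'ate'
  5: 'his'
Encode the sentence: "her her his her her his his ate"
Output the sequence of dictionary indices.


Look up each word in the dictionary:
  'her' -> 1
  'her' -> 1
  'his' -> 5
  'her' -> 1
  'her' -> 1
  'his' -> 5
  'his' -> 5
  'ate' -> 4

Encoded: [1, 1, 5, 1, 1, 5, 5, 4]


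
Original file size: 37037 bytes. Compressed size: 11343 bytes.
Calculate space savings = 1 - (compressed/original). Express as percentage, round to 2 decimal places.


ratio = compressed/original = 11343/37037 = 0.306261
savings = 1 - ratio = 1 - 0.306261 = 0.693739
as a percentage: 0.693739 * 100 = 69.37%

Space savings = 1 - 11343/37037 = 69.37%


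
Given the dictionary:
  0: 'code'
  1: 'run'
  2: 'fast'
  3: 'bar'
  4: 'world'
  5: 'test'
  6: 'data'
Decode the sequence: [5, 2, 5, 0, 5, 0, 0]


Look up each index in the dictionary:
  5 -> 'test'
  2 -> 'fast'
  5 -> 'test'
  0 -> 'code'
  5 -> 'test'
  0 -> 'code'
  0 -> 'code'

Decoded: "test fast test code test code code"


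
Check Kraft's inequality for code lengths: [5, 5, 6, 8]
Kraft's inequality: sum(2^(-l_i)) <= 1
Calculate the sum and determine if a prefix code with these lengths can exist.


Sum = 2^(-5) + 2^(-5) + 2^(-6) + 2^(-8)
    = 0.03125 + 0.03125 + 0.015625 + 0.00390625
    = 21/256 = 0.08203125
Since 0.08203125 <= 1, Kraft's inequality IS satisfied.
A prefix code with these lengths CAN exist.

Kraft sum = 0.08203125. Satisfied.


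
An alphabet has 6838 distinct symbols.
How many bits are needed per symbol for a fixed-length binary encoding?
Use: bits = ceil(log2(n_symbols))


log2(6838) = 12.7394
Bracket: 2^12 = 4096 < 6838 <= 2^13 = 8192
So ceil(log2(6838)) = 13

bits = ceil(log2(6838)) = ceil(12.7394) = 13 bits


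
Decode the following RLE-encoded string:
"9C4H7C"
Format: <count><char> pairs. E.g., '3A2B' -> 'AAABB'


Expanding each <count><char> pair:
  9C -> 'CCCCCCCCC'
  4H -> 'HHHH'
  7C -> 'CCCCCCC'

Decoded = CCCCCCCCCHHHHCCCCCCC


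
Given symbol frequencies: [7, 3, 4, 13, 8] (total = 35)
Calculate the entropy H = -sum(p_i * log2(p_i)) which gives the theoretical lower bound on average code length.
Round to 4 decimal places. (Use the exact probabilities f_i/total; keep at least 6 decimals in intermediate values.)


Per-symbol terms -p_i * log2(p_i) with p_i = f_i/35:
  p = 7/35 = 0.200000: log2(p) = -2.321928, -p*log2(p) = 0.464386
  p = 3/35 = 0.085714: log2(p) = -3.544321, -p*log2(p) = 0.303799
  p = 4/35 = 0.114286: log2(p) = -3.129283, -p*log2(p) = 0.357632
  p = 13/35 = 0.371429: log2(p) = -1.428843, -p*log2(p) = 0.530713
  p = 8/35 = 0.228571: log2(p) = -2.129283, -p*log2(p) = 0.486693
H = 0.464386 + 0.303799 + 0.357632 + 0.530713 + 0.486693 = 2.143223

H = 2.1432 bits/symbol


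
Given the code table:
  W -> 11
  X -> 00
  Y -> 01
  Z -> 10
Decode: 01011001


Decoding:
01 -> Y
01 -> Y
10 -> Z
01 -> Y


Result: YYZY


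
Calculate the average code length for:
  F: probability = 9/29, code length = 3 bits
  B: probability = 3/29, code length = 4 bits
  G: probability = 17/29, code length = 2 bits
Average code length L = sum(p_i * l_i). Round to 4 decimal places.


Weighted contributions p_i * l_i:
  F: (9/29) * 3 = 27/29
  B: (3/29) * 4 = 12/29
  G: (17/29) * 2 = 34/29
Sum = (27 + 12 + 34)/29 = 73/29

L = 73/29 = 2.5172 bits/symbol


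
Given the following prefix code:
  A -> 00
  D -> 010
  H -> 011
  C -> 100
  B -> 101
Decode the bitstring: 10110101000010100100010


Decoding step by step:
Bits 101 -> B
Bits 101 -> B
Bits 010 -> D
Bits 00 -> A
Bits 010 -> D
Bits 100 -> C
Bits 100 -> C
Bits 010 -> D


Decoded message: BBDADCCD


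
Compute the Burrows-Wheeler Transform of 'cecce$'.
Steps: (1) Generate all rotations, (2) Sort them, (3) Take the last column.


Rotations (sorted):
  0: $cecce -> last char: e
  1: cce$ce -> last char: e
  2: ce$cec -> last char: c
  3: cecce$ -> last char: $
  4: e$cecc -> last char: c
  5: ecce$c -> last char: c


BWT = eec$cc


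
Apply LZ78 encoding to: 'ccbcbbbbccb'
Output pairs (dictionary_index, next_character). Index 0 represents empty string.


LZ78 encoding steps:
Dictionary: {0: ''}
Step 1: w='' (idx 0), next='c' -> output (0, 'c'), add 'c' as idx 1
Step 2: w='c' (idx 1), next='b' -> output (1, 'b'), add 'cb' as idx 2
Step 3: w='cb' (idx 2), next='b' -> output (2, 'b'), add 'cbb' as idx 3
Step 4: w='' (idx 0), next='b' -> output (0, 'b'), add 'b' as idx 4
Step 5: w='b' (idx 4), next='c' -> output (4, 'c'), add 'bc' as idx 5
Step 6: w='cb' (idx 2), end of input -> output (2, '')


Encoded: [(0, 'c'), (1, 'b'), (2, 'b'), (0, 'b'), (4, 'c'), (2, '')]


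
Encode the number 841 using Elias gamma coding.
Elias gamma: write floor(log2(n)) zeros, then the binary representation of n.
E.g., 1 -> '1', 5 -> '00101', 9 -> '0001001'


num_bits = floor(log2(841)) + 1 = 10
leading_zeros = num_bits - 1 = 9
binary(841) = 1101001001

Elias gamma(841) = '000000000' + '1101001001' = 0000000001101001001 (19 bits)


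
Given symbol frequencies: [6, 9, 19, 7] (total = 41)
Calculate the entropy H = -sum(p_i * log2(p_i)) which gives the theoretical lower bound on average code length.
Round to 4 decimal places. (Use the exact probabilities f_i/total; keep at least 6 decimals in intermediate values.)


Per-symbol terms -p_i * log2(p_i) with p_i = f_i/41:
  p = 6/41 = 0.146341: log2(p) = -2.772590, -p*log2(p) = 0.405745
  p = 9/41 = 0.219512: log2(p) = -2.187627, -p*log2(p) = 0.480211
  p = 19/41 = 0.463415: log2(p) = -1.109624, -p*log2(p) = 0.514216
  p = 7/41 = 0.170732: log2(p) = -2.550197, -p*log2(p) = 0.435400
H = 0.405745 + 0.480211 + 0.514216 + 0.435400 = 1.835572

H = 1.8356 bits/symbol


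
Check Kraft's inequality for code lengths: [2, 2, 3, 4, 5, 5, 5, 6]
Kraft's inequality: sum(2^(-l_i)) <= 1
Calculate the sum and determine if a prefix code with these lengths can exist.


Sum = 2^(-2) + 2^(-2) + 2^(-3) + 2^(-4) + 2^(-5) + 2^(-5) + 2^(-5) + 2^(-6)
    = 0.25 + 0.25 + 0.125 + 0.0625 + 0.03125 + 0.03125 + 0.03125 + 0.015625
    = 51/64 = 0.796875
Since 0.796875 <= 1, Kraft's inequality IS satisfied.
A prefix code with these lengths CAN exist.

Kraft sum = 0.796875. Satisfied.


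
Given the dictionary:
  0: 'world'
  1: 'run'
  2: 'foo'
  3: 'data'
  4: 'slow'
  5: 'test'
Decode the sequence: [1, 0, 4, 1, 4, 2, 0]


Look up each index in the dictionary:
  1 -> 'run'
  0 -> 'world'
  4 -> 'slow'
  1 -> 'run'
  4 -> 'slow'
  2 -> 'foo'
  0 -> 'world'

Decoded: "run world slow run slow foo world"


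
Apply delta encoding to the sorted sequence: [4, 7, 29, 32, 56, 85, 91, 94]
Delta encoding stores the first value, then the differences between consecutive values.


First value: 4
Deltas:
  7 - 4 = 3
  29 - 7 = 22
  32 - 29 = 3
  56 - 32 = 24
  85 - 56 = 29
  91 - 85 = 6
  94 - 91 = 3


Delta encoded: [4, 3, 22, 3, 24, 29, 6, 3]


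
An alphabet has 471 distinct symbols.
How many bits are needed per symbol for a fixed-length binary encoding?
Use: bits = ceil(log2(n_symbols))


log2(471) = 8.8796
Bracket: 2^8 = 256 < 471 <= 2^9 = 512
So ceil(log2(471)) = 9

bits = ceil(log2(471)) = ceil(8.8796) = 9 bits


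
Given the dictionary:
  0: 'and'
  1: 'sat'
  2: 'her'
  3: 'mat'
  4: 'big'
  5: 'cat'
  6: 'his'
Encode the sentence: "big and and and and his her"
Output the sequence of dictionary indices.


Look up each word in the dictionary:
  'big' -> 4
  'and' -> 0
  'and' -> 0
  'and' -> 0
  'and' -> 0
  'his' -> 6
  'her' -> 2

Encoded: [4, 0, 0, 0, 0, 6, 2]


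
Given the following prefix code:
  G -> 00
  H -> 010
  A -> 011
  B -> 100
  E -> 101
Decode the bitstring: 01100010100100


Decoding step by step:
Bits 011 -> A
Bits 00 -> G
Bits 010 -> H
Bits 100 -> B
Bits 100 -> B


Decoded message: AGHBB


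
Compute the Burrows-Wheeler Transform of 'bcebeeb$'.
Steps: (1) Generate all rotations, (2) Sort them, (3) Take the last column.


Rotations (sorted):
  0: $bcebeeb -> last char: b
  1: b$bcebee -> last char: e
  2: bcebeeb$ -> last char: $
  3: beeb$bce -> last char: e
  4: cebeeb$b -> last char: b
  5: eb$bcebe -> last char: e
  6: ebeeb$bc -> last char: c
  7: eeb$bceb -> last char: b


BWT = be$ebecb


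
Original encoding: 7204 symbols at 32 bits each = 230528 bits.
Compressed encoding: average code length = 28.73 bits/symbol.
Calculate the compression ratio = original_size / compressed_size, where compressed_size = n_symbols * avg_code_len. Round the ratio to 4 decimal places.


original_size = n_symbols * orig_bits = 7204 * 32 = 230528 bits
compressed_size = n_symbols * avg_code_len = 7204 * 28.73 = 206970.92 bits
ratio = original_size / compressed_size = 230528 / 206970.92 = 1.1138

Compression ratio = 1.1138


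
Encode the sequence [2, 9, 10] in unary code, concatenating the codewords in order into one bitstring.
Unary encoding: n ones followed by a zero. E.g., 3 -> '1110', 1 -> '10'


Encode each number as n ones followed by a terminating 0:
  2 -> 110 (3 bits)
  9 -> 1111111110 (10 bits)
  10 -> 11111111110 (11 bits)
Total length = 3 + 10 + 11 = 24 bits.

Unary([2, 9, 10]) = 110111111111011111111110 (24 bits)


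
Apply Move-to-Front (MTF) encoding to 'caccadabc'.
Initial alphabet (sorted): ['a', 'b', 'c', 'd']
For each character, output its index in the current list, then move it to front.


MTF encoding:
'c': index 2 in ['a', 'b', 'c', 'd'] -> ['c', 'a', 'b', 'd']
'a': index 1 in ['c', 'a', 'b', 'd'] -> ['a', 'c', 'b', 'd']
'c': index 1 in ['a', 'c', 'b', 'd'] -> ['c', 'a', 'b', 'd']
'c': index 0 in ['c', 'a', 'b', 'd'] -> ['c', 'a', 'b', 'd']
'a': index 1 in ['c', 'a', 'b', 'd'] -> ['a', 'c', 'b', 'd']
'd': index 3 in ['a', 'c', 'b', 'd'] -> ['d', 'a', 'c', 'b']
'a': index 1 in ['d', 'a', 'c', 'b'] -> ['a', 'd', 'c', 'b']
'b': index 3 in ['a', 'd', 'c', 'b'] -> ['b', 'a', 'd', 'c']
'c': index 3 in ['b', 'a', 'd', 'c'] -> ['c', 'b', 'a', 'd']


Output: [2, 1, 1, 0, 1, 3, 1, 3, 3]


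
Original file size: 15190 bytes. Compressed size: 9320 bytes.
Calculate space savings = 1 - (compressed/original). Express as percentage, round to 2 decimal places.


ratio = compressed/original = 9320/15190 = 0.613562
savings = 1 - ratio = 1 - 0.613562 = 0.386438
as a percentage: 0.386438 * 100 = 38.64%

Space savings = 1 - 9320/15190 = 38.64%


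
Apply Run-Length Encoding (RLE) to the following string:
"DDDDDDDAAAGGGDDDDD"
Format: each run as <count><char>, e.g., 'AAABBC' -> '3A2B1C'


Scanning runs left to right:
  i=0: run of 'D' x 7 -> '7D'
  i=7: run of 'A' x 3 -> '3A'
  i=10: run of 'G' x 3 -> '3G'
  i=13: run of 'D' x 5 -> '5D'

RLE = 7D3A3G5D


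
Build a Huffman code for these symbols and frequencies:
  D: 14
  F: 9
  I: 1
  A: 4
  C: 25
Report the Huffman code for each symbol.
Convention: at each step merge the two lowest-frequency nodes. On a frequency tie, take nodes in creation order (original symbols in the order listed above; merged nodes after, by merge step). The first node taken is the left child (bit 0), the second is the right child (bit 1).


Huffman tree construction:
Step 1: Merge I(1) + A(4) = 5
Step 2: Merge (I+A)(5) + F(9) = 14
Step 3: Merge D(14) + ((I+A)+F)(14) = 28
Step 4: Merge C(25) + (D+((I+A)+F))(28) = 53
Read each symbol's code off the tree from the root (left child = 0, right child = 1).

Codes:
  D: 10 (length 2)
  F: 111 (length 3)
  I: 1100 (length 4)
  A: 1101 (length 4)
  C: 0 (length 1)
Average code length: 100/53 = 1.8868 bits/symbol


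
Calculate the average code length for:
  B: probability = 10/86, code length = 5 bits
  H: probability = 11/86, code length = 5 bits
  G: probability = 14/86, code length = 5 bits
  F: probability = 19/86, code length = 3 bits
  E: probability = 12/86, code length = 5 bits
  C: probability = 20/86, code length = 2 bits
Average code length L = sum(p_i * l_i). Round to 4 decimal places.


Weighted contributions p_i * l_i:
  B: (10/86) * 5 = 50/86
  H: (11/86) * 5 = 55/86
  G: (14/86) * 5 = 70/86
  F: (19/86) * 3 = 57/86
  E: (12/86) * 5 = 60/86
  C: (20/86) * 2 = 40/86
Sum = (50 + 55 + 70 + 57 + 60 + 40)/86 = 332/86

L = 332/86 = 3.8605 bits/symbol


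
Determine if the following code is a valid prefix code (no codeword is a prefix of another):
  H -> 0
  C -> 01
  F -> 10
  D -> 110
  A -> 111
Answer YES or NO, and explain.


Checking each pair (does one codeword prefix another?):
  H='0' vs C='01': prefix -- VIOLATION

NO -- this is NOT a valid prefix code. H (0) is a prefix of C (01).


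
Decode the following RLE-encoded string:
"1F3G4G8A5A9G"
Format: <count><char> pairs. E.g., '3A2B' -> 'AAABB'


Expanding each <count><char> pair:
  1F -> 'F'
  3G -> 'GGG'
  4G -> 'GGGG'
  8A -> 'AAAAAAAA'
  5A -> 'AAAAA'
  9G -> 'GGGGGGGGG'

Decoded = FGGGGGGGAAAAAAAAAAAAAGGGGGGGGG


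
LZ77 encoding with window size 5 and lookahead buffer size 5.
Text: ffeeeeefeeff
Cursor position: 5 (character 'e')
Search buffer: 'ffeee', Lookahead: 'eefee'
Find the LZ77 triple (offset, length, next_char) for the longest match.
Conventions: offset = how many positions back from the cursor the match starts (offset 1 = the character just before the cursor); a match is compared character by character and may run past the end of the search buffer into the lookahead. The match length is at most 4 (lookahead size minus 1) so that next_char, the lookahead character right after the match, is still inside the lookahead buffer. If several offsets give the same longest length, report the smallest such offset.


Try each offset into the search buffer:
  offset=1 (pos 4, char 'e'): match length 2
  offset=2 (pos 3, char 'e'): match length 2
  offset=3 (pos 2, char 'e'): match length 2
  offset=4 (pos 1, char 'f'): match length 0
  offset=5 (pos 0, char 'f'): match length 0
Longest match has length 2, found at offsets 1, 2, 3; take the smallest, offset 1.
next_char = character at position 5 + 2 = 7 -> 'f'

Best match: offset=1, length=2 (matching 'ee' starting at position 4)
LZ77 triple: (1, 2, 'f')


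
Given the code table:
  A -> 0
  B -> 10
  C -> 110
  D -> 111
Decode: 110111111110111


Decoding:
110 -> C
111 -> D
111 -> D
110 -> C
111 -> D


Result: CDDCD


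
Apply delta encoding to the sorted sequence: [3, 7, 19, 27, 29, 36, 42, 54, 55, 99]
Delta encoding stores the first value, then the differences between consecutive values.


First value: 3
Deltas:
  7 - 3 = 4
  19 - 7 = 12
  27 - 19 = 8
  29 - 27 = 2
  36 - 29 = 7
  42 - 36 = 6
  54 - 42 = 12
  55 - 54 = 1
  99 - 55 = 44


Delta encoded: [3, 4, 12, 8, 2, 7, 6, 12, 1, 44]


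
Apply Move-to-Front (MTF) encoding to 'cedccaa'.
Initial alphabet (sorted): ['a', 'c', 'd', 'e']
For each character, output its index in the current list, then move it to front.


MTF encoding:
'c': index 1 in ['a', 'c', 'd', 'e'] -> ['c', 'a', 'd', 'e']
'e': index 3 in ['c', 'a', 'd', 'e'] -> ['e', 'c', 'a', 'd']
'd': index 3 in ['e', 'c', 'a', 'd'] -> ['d', 'e', 'c', 'a']
'c': index 2 in ['d', 'e', 'c', 'a'] -> ['c', 'd', 'e', 'a']
'c': index 0 in ['c', 'd', 'e', 'a'] -> ['c', 'd', 'e', 'a']
'a': index 3 in ['c', 'd', 'e', 'a'] -> ['a', 'c', 'd', 'e']
'a': index 0 in ['a', 'c', 'd', 'e'] -> ['a', 'c', 'd', 'e']


Output: [1, 3, 3, 2, 0, 3, 0]


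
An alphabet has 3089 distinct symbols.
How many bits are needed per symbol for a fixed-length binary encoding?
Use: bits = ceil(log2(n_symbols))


log2(3089) = 11.5929
Bracket: 2^11 = 2048 < 3089 <= 2^12 = 4096
So ceil(log2(3089)) = 12

bits = ceil(log2(3089)) = ceil(11.5929) = 12 bits


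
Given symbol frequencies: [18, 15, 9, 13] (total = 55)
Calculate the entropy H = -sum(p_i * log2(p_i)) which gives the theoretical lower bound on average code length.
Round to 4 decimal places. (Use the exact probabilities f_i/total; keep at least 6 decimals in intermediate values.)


Per-symbol terms -p_i * log2(p_i) with p_i = f_i/55:
  p = 18/55 = 0.327273: log2(p) = -1.611435, -p*log2(p) = 0.527379
  p = 15/55 = 0.272727: log2(p) = -1.874469, -p*log2(p) = 0.511219
  p = 9/55 = 0.163636: log2(p) = -2.611435, -p*log2(p) = 0.427326
  p = 13/55 = 0.236364: log2(p) = -2.080920, -p*log2(p) = 0.491854
H = 0.527379 + 0.511219 + 0.427326 + 0.491854 = 1.957778

H = 1.9578 bits/symbol


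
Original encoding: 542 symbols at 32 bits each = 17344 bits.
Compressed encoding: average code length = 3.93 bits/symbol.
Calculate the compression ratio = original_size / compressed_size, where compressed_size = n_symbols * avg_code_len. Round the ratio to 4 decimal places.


original_size = n_symbols * orig_bits = 542 * 32 = 17344 bits
compressed_size = n_symbols * avg_code_len = 542 * 3.93 = 2130.06 bits
ratio = original_size / compressed_size = 17344 / 2130.06 = 8.1425

Compression ratio = 8.1425


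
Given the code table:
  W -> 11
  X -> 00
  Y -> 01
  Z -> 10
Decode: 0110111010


Decoding:
01 -> Y
10 -> Z
11 -> W
10 -> Z
10 -> Z


Result: YZWZZ


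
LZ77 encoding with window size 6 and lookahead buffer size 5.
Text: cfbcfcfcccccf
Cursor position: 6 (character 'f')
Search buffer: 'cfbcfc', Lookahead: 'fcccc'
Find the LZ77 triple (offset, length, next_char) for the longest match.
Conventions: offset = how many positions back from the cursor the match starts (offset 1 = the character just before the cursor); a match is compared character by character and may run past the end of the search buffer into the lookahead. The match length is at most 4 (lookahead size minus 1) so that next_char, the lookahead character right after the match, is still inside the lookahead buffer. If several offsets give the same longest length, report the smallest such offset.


Try each offset into the search buffer:
  offset=1 (pos 5, char 'c'): match length 0
  offset=2 (pos 4, char 'f'): match length 2
  offset=3 (pos 3, char 'c'): match length 0
  offset=4 (pos 2, char 'b'): match length 0
  offset=5 (pos 1, char 'f'): match length 1
  offset=6 (pos 0, char 'c'): match length 0
Longest match has length 2 at offset 2.
next_char = character at position 6 + 2 = 8 -> 'c'

Best match: offset=2, length=2 (matching 'fc' starting at position 4)
LZ77 triple: (2, 2, 'c')


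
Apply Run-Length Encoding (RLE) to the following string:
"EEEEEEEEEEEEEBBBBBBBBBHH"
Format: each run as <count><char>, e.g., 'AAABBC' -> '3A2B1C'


Scanning runs left to right:
  i=0: run of 'E' x 13 -> '13E'
  i=13: run of 'B' x 9 -> '9B'
  i=22: run of 'H' x 2 -> '2H'

RLE = 13E9B2H


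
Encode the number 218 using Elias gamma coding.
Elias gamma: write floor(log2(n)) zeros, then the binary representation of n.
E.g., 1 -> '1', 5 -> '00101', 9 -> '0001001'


num_bits = floor(log2(218)) + 1 = 8
leading_zeros = num_bits - 1 = 7
binary(218) = 11011010

Elias gamma(218) = '0000000' + '11011010' = 000000011011010 (15 bits)


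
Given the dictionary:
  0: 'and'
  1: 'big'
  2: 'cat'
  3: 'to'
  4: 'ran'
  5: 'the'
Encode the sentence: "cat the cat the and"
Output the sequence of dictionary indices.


Look up each word in the dictionary:
  'cat' -> 2
  'the' -> 5
  'cat' -> 2
  'the' -> 5
  'and' -> 0

Encoded: [2, 5, 2, 5, 0]


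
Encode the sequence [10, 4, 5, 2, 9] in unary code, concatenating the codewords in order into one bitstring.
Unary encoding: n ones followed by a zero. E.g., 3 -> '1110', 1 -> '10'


Encode each number as n ones followed by a terminating 0:
  10 -> 11111111110 (11 bits)
  4 -> 11110 (5 bits)
  5 -> 111110 (6 bits)
  2 -> 110 (3 bits)
  9 -> 1111111110 (10 bits)
Total length = 11 + 5 + 6 + 3 + 10 = 35 bits.

Unary([10, 4, 5, 2, 9]) = 11111111110111101111101101111111110 (35 bits)


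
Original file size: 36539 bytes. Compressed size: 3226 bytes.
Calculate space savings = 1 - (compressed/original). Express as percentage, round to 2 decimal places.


ratio = compressed/original = 3226/36539 = 0.088289
savings = 1 - ratio = 1 - 0.088289 = 0.911711
as a percentage: 0.911711 * 100 = 91.17%

Space savings = 1 - 3226/36539 = 91.17%


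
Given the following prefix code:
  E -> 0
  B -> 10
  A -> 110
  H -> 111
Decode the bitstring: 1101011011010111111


Decoding step by step:
Bits 110 -> A
Bits 10 -> B
Bits 110 -> A
Bits 110 -> A
Bits 10 -> B
Bits 111 -> H
Bits 111 -> H


Decoded message: ABAABHH


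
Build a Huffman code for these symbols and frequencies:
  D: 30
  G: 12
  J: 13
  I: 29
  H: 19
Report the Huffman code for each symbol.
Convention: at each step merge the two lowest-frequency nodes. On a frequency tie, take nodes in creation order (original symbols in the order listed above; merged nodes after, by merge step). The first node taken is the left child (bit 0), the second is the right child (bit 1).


Huffman tree construction:
Step 1: Merge G(12) + J(13) = 25
Step 2: Merge H(19) + (G+J)(25) = 44
Step 3: Merge I(29) + D(30) = 59
Step 4: Merge (H+(G+J))(44) + (I+D)(59) = 103
Read each symbol's code off the tree from the root (left child = 0, right child = 1).

Codes:
  D: 11 (length 2)
  G: 010 (length 3)
  J: 011 (length 3)
  I: 10 (length 2)
  H: 00 (length 2)
Average code length: 231/103 = 2.2427 bits/symbol


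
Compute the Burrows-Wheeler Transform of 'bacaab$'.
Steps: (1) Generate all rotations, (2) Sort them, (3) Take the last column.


Rotations (sorted):
  0: $bacaab -> last char: b
  1: aab$bac -> last char: c
  2: ab$baca -> last char: a
  3: acaab$b -> last char: b
  4: b$bacaa -> last char: a
  5: bacaab$ -> last char: $
  6: caab$ba -> last char: a


BWT = bcaba$a


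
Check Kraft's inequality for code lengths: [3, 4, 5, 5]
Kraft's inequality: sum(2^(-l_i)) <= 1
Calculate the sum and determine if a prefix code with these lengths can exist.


Sum = 2^(-3) + 2^(-4) + 2^(-5) + 2^(-5)
    = 0.125 + 0.0625 + 0.03125 + 0.03125
    = 8/32 = 0.25
Since 0.25 <= 1, Kraft's inequality IS satisfied.
A prefix code with these lengths CAN exist.

Kraft sum = 0.25. Satisfied.


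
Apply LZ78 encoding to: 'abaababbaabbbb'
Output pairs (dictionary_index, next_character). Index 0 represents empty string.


LZ78 encoding steps:
Dictionary: {0: ''}
Step 1: w='' (idx 0), next='a' -> output (0, 'a'), add 'a' as idx 1
Step 2: w='' (idx 0), next='b' -> output (0, 'b'), add 'b' as idx 2
Step 3: w='a' (idx 1), next='a' -> output (1, 'a'), add 'aa' as idx 3
Step 4: w='b' (idx 2), next='a' -> output (2, 'a'), add 'ba' as idx 4
Step 5: w='b' (idx 2), next='b' -> output (2, 'b'), add 'bb' as idx 5
Step 6: w='aa' (idx 3), next='b' -> output (3, 'b'), add 'aab' as idx 6
Step 7: w='bb' (idx 5), next='b' -> output (5, 'b'), add 'bbb' as idx 7


Encoded: [(0, 'a'), (0, 'b'), (1, 'a'), (2, 'a'), (2, 'b'), (3, 'b'), (5, 'b')]


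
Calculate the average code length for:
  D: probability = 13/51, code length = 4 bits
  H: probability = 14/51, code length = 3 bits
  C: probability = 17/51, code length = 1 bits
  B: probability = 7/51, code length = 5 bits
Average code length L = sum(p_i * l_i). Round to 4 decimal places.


Weighted contributions p_i * l_i:
  D: (13/51) * 4 = 52/51
  H: (14/51) * 3 = 42/51
  C: (17/51) * 1 = 17/51
  B: (7/51) * 5 = 35/51
Sum = (52 + 42 + 17 + 35)/51 = 146/51

L = 146/51 = 2.8627 bits/symbol


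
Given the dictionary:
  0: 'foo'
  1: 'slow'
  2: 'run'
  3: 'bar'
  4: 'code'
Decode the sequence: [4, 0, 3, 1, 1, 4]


Look up each index in the dictionary:
  4 -> 'code'
  0 -> 'foo'
  3 -> 'bar'
  1 -> 'slow'
  1 -> 'slow'
  4 -> 'code'

Decoded: "code foo bar slow slow code"


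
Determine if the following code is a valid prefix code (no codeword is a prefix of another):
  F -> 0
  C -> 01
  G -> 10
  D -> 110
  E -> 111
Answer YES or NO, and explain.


Checking each pair (does one codeword prefix another?):
  F='0' vs C='01': prefix -- VIOLATION

NO -- this is NOT a valid prefix code. F (0) is a prefix of C (01).


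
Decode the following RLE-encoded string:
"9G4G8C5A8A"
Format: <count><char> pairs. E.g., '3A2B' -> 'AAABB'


Expanding each <count><char> pair:
  9G -> 'GGGGGGGGG'
  4G -> 'GGGG'
  8C -> 'CCCCCCCC'
  5A -> 'AAAAA'
  8A -> 'AAAAAAAA'

Decoded = GGGGGGGGGGGGGCCCCCCCCAAAAAAAAAAAAA


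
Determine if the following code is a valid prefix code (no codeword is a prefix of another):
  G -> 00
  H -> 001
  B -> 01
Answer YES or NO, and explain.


Checking each pair (does one codeword prefix another?):
  G='00' vs H='001': prefix -- VIOLATION

NO -- this is NOT a valid prefix code. G (00) is a prefix of H (001).


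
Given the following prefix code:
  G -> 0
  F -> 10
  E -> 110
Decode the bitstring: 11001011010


Decoding step by step:
Bits 110 -> E
Bits 0 -> G
Bits 10 -> F
Bits 110 -> E
Bits 10 -> F


Decoded message: EGFEF


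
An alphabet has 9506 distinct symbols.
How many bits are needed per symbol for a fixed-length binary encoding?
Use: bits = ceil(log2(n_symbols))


log2(9506) = 13.2146
Bracket: 2^13 = 8192 < 9506 <= 2^14 = 16384
So ceil(log2(9506)) = 14

bits = ceil(log2(9506)) = ceil(13.2146) = 14 bits


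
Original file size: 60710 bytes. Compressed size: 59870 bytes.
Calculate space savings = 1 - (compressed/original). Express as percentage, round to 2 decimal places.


ratio = compressed/original = 59870/60710 = 0.986164
savings = 1 - ratio = 1 - 0.986164 = 0.013836
as a percentage: 0.013836 * 100 = 1.38%

Space savings = 1 - 59870/60710 = 1.38%


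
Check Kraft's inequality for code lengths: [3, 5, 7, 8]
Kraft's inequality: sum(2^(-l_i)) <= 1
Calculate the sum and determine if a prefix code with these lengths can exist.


Sum = 2^(-3) + 2^(-5) + 2^(-7) + 2^(-8)
    = 0.125 + 0.03125 + 0.0078125 + 0.00390625
    = 43/256 = 0.16796875
Since 0.16796875 <= 1, Kraft's inequality IS satisfied.
A prefix code with these lengths CAN exist.

Kraft sum = 0.16796875. Satisfied.


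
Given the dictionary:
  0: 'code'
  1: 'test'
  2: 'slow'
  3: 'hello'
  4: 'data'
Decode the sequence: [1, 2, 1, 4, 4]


Look up each index in the dictionary:
  1 -> 'test'
  2 -> 'slow'
  1 -> 'test'
  4 -> 'data'
  4 -> 'data'

Decoded: "test slow test data data"


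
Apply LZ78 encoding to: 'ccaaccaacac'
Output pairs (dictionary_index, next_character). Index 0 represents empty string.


LZ78 encoding steps:
Dictionary: {0: ''}
Step 1: w='' (idx 0), next='c' -> output (0, 'c'), add 'c' as idx 1
Step 2: w='c' (idx 1), next='a' -> output (1, 'a'), add 'ca' as idx 2
Step 3: w='' (idx 0), next='a' -> output (0, 'a'), add 'a' as idx 3
Step 4: w='c' (idx 1), next='c' -> output (1, 'c'), add 'cc' as idx 4
Step 5: w='a' (idx 3), next='a' -> output (3, 'a'), add 'aa' as idx 5
Step 6: w='ca' (idx 2), next='c' -> output (2, 'c'), add 'cac' as idx 6


Encoded: [(0, 'c'), (1, 'a'), (0, 'a'), (1, 'c'), (3, 'a'), (2, 'c')]


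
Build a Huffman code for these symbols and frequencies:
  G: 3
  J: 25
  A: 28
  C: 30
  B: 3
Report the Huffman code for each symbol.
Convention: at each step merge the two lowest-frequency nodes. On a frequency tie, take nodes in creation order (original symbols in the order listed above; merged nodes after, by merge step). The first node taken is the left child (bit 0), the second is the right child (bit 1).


Huffman tree construction:
Step 1: Merge G(3) + B(3) = 6
Step 2: Merge (G+B)(6) + J(25) = 31
Step 3: Merge A(28) + C(30) = 58
Step 4: Merge ((G+B)+J)(31) + (A+C)(58) = 89
Read each symbol's code off the tree from the root (left child = 0, right child = 1).

Codes:
  G: 000 (length 3)
  J: 01 (length 2)
  A: 10 (length 2)
  C: 11 (length 2)
  B: 001 (length 3)
Average code length: 184/89 = 2.0674 bits/symbol


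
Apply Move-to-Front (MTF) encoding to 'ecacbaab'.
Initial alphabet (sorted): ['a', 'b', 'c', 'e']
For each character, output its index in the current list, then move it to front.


MTF encoding:
'e': index 3 in ['a', 'b', 'c', 'e'] -> ['e', 'a', 'b', 'c']
'c': index 3 in ['e', 'a', 'b', 'c'] -> ['c', 'e', 'a', 'b']
'a': index 2 in ['c', 'e', 'a', 'b'] -> ['a', 'c', 'e', 'b']
'c': index 1 in ['a', 'c', 'e', 'b'] -> ['c', 'a', 'e', 'b']
'b': index 3 in ['c', 'a', 'e', 'b'] -> ['b', 'c', 'a', 'e']
'a': index 2 in ['b', 'c', 'a', 'e'] -> ['a', 'b', 'c', 'e']
'a': index 0 in ['a', 'b', 'c', 'e'] -> ['a', 'b', 'c', 'e']
'b': index 1 in ['a', 'b', 'c', 'e'] -> ['b', 'a', 'c', 'e']


Output: [3, 3, 2, 1, 3, 2, 0, 1]


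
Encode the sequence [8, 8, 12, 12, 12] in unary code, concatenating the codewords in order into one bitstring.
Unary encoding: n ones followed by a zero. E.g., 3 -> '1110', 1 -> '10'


Encode each number as n ones followed by a terminating 0:
  8 -> 111111110 (9 bits)
  8 -> 111111110 (9 bits)
  12 -> 1111111111110 (13 bits)
  12 -> 1111111111110 (13 bits)
  12 -> 1111111111110 (13 bits)
Total length = 9 + 9 + 13 + 13 + 13 = 57 bits.

Unary([8, 8, 12, 12, 12]) = 111111110111111110111111111111011111111111101111111111110 (57 bits)


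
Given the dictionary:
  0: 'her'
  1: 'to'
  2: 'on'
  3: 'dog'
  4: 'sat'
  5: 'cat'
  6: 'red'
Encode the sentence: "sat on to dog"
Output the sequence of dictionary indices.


Look up each word in the dictionary:
  'sat' -> 4
  'on' -> 2
  'to' -> 1
  'dog' -> 3

Encoded: [4, 2, 1, 3]


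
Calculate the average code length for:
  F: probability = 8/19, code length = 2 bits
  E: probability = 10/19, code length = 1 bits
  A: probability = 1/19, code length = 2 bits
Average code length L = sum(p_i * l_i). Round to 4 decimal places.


Weighted contributions p_i * l_i:
  F: (8/19) * 2 = 16/19
  E: (10/19) * 1 = 10/19
  A: (1/19) * 2 = 2/19
Sum = (16 + 10 + 2)/19 = 28/19

L = 28/19 = 1.4737 bits/symbol


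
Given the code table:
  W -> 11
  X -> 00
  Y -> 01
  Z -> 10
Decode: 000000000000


Decoding:
00 -> X
00 -> X
00 -> X
00 -> X
00 -> X
00 -> X


Result: XXXXXX


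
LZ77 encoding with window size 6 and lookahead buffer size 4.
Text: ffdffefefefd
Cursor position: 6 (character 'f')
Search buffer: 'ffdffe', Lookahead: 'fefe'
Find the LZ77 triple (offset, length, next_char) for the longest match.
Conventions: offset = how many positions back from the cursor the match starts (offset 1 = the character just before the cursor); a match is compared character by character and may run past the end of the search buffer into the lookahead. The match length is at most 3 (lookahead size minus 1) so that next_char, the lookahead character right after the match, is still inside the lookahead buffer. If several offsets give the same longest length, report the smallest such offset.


Try each offset into the search buffer:
  offset=1 (pos 5, char 'e'): match length 0
  offset=2 (pos 4, char 'f'): match length 3
  offset=3 (pos 3, char 'f'): match length 1
  offset=4 (pos 2, char 'd'): match length 0
  offset=5 (pos 1, char 'f'): match length 1
  offset=6 (pos 0, char 'f'): match length 1
Longest match has length 3 at offset 2.
next_char = character at position 6 + 3 = 9 -> 'e'

Best match: offset=2, length=3 (matching 'fef' starting at position 4)
LZ77 triple: (2, 3, 'e')


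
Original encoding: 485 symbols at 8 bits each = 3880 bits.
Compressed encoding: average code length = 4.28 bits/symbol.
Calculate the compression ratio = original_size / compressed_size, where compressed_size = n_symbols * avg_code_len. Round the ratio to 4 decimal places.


original_size = n_symbols * orig_bits = 485 * 8 = 3880 bits
compressed_size = n_symbols * avg_code_len = 485 * 4.28 = 2075.8 bits
ratio = original_size / compressed_size = 3880 / 2075.8 = 1.8692

Compression ratio = 1.8692


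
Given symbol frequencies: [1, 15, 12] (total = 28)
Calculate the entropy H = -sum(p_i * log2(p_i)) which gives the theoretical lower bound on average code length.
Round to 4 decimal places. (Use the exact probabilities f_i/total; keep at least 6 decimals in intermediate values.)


Per-symbol terms -p_i * log2(p_i) with p_i = f_i/28:
  p = 1/28 = 0.035714: log2(p) = -4.807355, -p*log2(p) = 0.171691
  p = 15/28 = 0.535714: log2(p) = -0.900464, -p*log2(p) = 0.482392
  p = 12/28 = 0.428571: log2(p) = -1.222392, -p*log2(p) = 0.523882
H = 0.171691 + 0.482392 + 0.523882 = 1.177965

H = 1.178 bits/symbol


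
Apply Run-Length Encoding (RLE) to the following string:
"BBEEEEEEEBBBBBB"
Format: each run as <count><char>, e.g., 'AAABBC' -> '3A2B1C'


Scanning runs left to right:
  i=0: run of 'B' x 2 -> '2B'
  i=2: run of 'E' x 7 -> '7E'
  i=9: run of 'B' x 6 -> '6B'

RLE = 2B7E6B


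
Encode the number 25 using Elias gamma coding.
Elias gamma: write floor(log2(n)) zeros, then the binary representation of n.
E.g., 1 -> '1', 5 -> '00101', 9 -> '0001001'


num_bits = floor(log2(25)) + 1 = 5
leading_zeros = num_bits - 1 = 4
binary(25) = 11001

Elias gamma(25) = '0000' + '11001' = 000011001 (9 bits)


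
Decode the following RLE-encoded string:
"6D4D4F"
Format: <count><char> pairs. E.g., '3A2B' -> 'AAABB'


Expanding each <count><char> pair:
  6D -> 'DDDDDD'
  4D -> 'DDDD'
  4F -> 'FFFF'

Decoded = DDDDDDDDDDFFFF


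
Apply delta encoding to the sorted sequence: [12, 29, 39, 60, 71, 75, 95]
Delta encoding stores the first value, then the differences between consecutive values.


First value: 12
Deltas:
  29 - 12 = 17
  39 - 29 = 10
  60 - 39 = 21
  71 - 60 = 11
  75 - 71 = 4
  95 - 75 = 20


Delta encoded: [12, 17, 10, 21, 11, 4, 20]


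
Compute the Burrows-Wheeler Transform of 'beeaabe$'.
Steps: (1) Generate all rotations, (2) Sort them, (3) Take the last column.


Rotations (sorted):
  0: $beeaabe -> last char: e
  1: aabe$bee -> last char: e
  2: abe$beea -> last char: a
  3: be$beeaa -> last char: a
  4: beeaabe$ -> last char: $
  5: e$beeaab -> last char: b
  6: eaabe$be -> last char: e
  7: eeaabe$b -> last char: b


BWT = eeaa$beb


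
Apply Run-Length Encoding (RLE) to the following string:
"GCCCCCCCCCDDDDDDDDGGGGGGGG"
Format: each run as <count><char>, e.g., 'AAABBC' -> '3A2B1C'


Scanning runs left to right:
  i=0: run of 'G' x 1 -> '1G'
  i=1: run of 'C' x 9 -> '9C'
  i=10: run of 'D' x 8 -> '8D'
  i=18: run of 'G' x 8 -> '8G'

RLE = 1G9C8D8G


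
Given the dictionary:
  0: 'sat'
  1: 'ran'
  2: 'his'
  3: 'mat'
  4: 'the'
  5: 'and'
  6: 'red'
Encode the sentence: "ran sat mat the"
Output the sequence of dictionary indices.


Look up each word in the dictionary:
  'ran' -> 1
  'sat' -> 0
  'mat' -> 3
  'the' -> 4

Encoded: [1, 0, 3, 4]


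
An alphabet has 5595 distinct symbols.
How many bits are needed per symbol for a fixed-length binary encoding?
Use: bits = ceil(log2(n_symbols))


log2(5595) = 12.4499
Bracket: 2^12 = 4096 < 5595 <= 2^13 = 8192
So ceil(log2(5595)) = 13

bits = ceil(log2(5595)) = ceil(12.4499) = 13 bits


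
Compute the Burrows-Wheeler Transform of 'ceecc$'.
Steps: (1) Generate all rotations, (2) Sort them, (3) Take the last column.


Rotations (sorted):
  0: $ceecc -> last char: c
  1: c$ceec -> last char: c
  2: cc$cee -> last char: e
  3: ceecc$ -> last char: $
  4: ecc$ce -> last char: e
  5: eecc$c -> last char: c


BWT = cce$ec
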